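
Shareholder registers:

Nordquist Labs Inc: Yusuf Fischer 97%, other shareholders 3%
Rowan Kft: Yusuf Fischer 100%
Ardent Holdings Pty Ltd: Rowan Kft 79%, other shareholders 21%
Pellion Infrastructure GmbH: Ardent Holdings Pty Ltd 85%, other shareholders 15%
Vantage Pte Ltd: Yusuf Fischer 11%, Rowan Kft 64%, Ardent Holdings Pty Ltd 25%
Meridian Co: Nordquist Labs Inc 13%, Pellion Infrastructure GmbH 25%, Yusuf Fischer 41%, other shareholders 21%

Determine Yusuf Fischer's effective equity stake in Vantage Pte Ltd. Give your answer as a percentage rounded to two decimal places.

Yusuf reaches Vantage along 3 paths.
Direct stake: 11% = 11%.
Via Rowan: 100% × 64% = 64%.
Via Rowan → Ardent: 100% × 79% × 25% = 19.75%.
Total: 11% + 64% + 19.75% = 94.75%.

94.75%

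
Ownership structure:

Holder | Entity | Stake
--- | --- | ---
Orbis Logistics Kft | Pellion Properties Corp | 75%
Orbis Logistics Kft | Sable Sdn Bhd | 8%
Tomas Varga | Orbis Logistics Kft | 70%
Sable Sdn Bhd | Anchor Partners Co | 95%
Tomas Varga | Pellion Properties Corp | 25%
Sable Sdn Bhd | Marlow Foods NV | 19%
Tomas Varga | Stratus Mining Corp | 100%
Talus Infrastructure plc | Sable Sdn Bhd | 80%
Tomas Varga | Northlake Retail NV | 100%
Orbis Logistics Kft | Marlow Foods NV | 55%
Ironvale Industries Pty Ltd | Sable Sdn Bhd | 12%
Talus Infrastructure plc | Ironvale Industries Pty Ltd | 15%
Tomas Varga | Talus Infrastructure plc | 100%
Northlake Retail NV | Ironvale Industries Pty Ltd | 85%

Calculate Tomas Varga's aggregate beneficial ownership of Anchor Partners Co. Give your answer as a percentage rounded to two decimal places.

Tomas reaches Anchor along 4 paths.
Via Talus → Sable: 100% × 80% × 95% = 76%.
Via Northlake → Ironvale → Sable: 100% × 85% × 12% × 95% = 9.69%.
Via Talus → Ironvale → Sable: 100% × 15% × 12% × 95% = 1.71%.
Via Orbis → Sable: 70% × 8% × 95% = 5.32%.
Total: 76% + 9.69% + 1.71% + 5.32% = 92.72%.

92.72%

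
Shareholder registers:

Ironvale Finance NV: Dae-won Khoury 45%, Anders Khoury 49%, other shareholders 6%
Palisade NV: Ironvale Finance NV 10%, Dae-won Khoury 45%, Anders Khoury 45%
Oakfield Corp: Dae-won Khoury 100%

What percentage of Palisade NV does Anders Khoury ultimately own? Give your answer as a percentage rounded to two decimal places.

Anders reaches Palisade along 2 paths.
Via Ironvale: 49% × 10% = 4.9%.
Direct stake: 45% = 45%.
Total: 4.9% + 45% = 49.9%.
Rounded: 49.90%.

49.90%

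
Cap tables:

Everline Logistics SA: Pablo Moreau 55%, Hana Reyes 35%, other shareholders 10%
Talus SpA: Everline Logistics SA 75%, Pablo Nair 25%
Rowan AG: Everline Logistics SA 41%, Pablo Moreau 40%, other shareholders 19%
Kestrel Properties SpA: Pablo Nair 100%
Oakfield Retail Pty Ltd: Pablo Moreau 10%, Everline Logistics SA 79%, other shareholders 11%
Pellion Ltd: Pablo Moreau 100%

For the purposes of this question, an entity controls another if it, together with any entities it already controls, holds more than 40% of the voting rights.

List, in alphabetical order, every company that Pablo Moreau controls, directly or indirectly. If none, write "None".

Everline Logistics SA, Oakfield Retail Pty Ltd, Pellion Ltd, Rowan AG, Talus SpA

Pablo Moreau holds 55% of Everline, so Pablo Moreau controls Everline.
Everline holds 75% of Talus, so Pablo Moreau controls Talus.
Everline and Pablo Moreau together hold 41% + 40% = 81% of Rowan, so Pablo Moreau controls Rowan.
Pablo Moreau and Everline together hold 10% + 79% = 89% of Oakfield, so Pablo Moreau controls Oakfield.
Pablo Moreau holds 100% of Pellion, so Pablo Moreau controls Pellion.
No other company's threshold is met.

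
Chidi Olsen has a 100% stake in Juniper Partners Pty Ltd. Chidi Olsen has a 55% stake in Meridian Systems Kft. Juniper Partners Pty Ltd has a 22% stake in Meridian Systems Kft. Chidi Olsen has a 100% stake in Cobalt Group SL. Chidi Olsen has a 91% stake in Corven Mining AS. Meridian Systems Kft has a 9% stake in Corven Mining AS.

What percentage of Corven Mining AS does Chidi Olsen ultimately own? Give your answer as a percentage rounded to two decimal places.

97.93%

Chidi reaches Corven along 3 paths.
Direct stake: 91% = 91%.
Via Juniper → Meridian: 100% × 22% × 9% = 1.98%.
Via Meridian: 55% × 9% = 4.95%.
Total: 91% + 1.98% + 4.95% = 97.93%.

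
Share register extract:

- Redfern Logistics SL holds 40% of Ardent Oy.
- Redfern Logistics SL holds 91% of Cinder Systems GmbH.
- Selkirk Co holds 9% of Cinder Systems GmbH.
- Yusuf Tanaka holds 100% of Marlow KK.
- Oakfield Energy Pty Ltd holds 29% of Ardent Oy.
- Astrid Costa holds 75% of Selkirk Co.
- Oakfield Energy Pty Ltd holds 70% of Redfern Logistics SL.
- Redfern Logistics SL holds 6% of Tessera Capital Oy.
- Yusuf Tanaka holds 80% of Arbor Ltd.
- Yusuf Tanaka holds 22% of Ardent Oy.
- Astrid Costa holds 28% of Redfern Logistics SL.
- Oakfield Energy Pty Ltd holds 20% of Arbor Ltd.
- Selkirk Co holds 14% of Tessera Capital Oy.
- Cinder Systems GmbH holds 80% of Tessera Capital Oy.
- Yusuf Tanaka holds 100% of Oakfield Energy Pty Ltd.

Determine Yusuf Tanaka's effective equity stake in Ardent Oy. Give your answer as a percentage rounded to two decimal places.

79.00%

Yusuf reaches Ardent along 3 paths.
Via Oakfield: 100% × 29% = 29%.
Direct stake: 22% = 22%.
Via Oakfield → Redfern: 100% × 70% × 40% = 28%.
Total: 29% + 22% + 28% = 79%.
Rounded: 79.00%.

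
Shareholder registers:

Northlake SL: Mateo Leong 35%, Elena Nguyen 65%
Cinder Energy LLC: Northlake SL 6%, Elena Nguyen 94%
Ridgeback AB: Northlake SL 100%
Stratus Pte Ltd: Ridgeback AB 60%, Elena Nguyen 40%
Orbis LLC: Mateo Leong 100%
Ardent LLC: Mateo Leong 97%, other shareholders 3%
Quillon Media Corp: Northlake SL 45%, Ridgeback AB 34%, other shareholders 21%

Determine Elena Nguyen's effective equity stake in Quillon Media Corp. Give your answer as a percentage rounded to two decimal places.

Elena reaches Quillon along 2 paths.
Via Northlake: 65% × 45% = 29.25%.
Via Northlake → Ridgeback: 65% × 100% × 34% = 22.1%.
Total: 29.25% + 22.1% = 51.35%.

51.35%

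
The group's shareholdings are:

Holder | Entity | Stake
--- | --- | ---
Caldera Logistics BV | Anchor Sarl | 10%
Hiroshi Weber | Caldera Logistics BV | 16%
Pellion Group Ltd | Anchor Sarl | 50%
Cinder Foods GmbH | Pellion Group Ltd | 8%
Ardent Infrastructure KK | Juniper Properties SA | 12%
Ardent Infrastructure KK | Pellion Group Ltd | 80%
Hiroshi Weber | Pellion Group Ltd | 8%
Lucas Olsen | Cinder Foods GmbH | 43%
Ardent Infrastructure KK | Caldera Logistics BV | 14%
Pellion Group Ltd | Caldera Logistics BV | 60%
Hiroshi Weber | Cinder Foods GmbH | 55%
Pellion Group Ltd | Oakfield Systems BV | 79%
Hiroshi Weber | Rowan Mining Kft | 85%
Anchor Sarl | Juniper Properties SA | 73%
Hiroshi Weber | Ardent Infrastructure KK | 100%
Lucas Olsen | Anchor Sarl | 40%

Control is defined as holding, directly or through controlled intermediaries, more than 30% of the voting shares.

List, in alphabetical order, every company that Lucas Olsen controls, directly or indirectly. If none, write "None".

Lucas holds 43% of Cinder, so Lucas controls Cinder.
Lucas holds 40% of Anchor, so Lucas controls Anchor.
Anchor holds 73% of Juniper, so Lucas controls Juniper.
No other company's threshold is met.

Anchor Sarl, Cinder Foods GmbH, Juniper Properties SA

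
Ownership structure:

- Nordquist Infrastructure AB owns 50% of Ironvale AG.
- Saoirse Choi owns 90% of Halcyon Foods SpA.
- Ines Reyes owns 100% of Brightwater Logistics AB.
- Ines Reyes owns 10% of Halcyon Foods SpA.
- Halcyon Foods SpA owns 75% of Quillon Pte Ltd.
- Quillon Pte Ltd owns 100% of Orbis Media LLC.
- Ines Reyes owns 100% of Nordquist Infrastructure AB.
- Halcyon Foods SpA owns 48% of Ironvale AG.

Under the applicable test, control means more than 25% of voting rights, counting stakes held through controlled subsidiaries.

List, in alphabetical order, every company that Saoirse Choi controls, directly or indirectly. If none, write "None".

Saoirse holds 90% of Halcyon, so Saoirse controls Halcyon.
Halcyon holds 75% of Quillon, so Saoirse controls Quillon.
Halcyon holds 48% of Ironvale, so Saoirse controls Ironvale.
Quillon holds 100% of Orbis, so Saoirse controls Orbis.
No other company's threshold is met.

Halcyon Foods SpA, Ironvale AG, Orbis Media LLC, Quillon Pte Ltd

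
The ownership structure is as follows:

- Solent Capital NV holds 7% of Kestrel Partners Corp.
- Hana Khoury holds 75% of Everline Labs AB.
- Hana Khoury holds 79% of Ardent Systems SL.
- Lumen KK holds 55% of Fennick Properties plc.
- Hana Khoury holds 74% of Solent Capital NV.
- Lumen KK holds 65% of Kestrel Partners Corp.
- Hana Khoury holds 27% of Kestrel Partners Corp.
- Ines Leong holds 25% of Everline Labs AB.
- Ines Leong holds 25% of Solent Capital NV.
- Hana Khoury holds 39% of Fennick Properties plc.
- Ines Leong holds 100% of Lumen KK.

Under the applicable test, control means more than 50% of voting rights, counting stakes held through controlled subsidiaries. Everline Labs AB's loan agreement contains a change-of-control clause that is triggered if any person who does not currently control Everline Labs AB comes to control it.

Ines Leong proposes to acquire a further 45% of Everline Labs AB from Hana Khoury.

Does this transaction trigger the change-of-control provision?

The purchase adds only to Ines's holdings (Hana's stake shrinks), so Ines is the only person who could newly come to control Everline.
Ines holds 100% of Lumen, so Ines controls Lumen.
Lumen holds 55% of Fennick, so Ines controls Fennick.
Lumen holds 65% of Kestrel, so Ines controls Kestrel.
In Everline, Ines's side holds only 25%, not > 50%.
So before the transaction, Ines does not control Everline.
After the purchase, Ines's direct stake in Everline rises to 25% + 45% = 70%, and Hana's stake falls to 30%.
Ines holds 70% of Everline, so Ines controls Everline.
Ines did not control Everline before and does after, so the clause is triggered.

Yes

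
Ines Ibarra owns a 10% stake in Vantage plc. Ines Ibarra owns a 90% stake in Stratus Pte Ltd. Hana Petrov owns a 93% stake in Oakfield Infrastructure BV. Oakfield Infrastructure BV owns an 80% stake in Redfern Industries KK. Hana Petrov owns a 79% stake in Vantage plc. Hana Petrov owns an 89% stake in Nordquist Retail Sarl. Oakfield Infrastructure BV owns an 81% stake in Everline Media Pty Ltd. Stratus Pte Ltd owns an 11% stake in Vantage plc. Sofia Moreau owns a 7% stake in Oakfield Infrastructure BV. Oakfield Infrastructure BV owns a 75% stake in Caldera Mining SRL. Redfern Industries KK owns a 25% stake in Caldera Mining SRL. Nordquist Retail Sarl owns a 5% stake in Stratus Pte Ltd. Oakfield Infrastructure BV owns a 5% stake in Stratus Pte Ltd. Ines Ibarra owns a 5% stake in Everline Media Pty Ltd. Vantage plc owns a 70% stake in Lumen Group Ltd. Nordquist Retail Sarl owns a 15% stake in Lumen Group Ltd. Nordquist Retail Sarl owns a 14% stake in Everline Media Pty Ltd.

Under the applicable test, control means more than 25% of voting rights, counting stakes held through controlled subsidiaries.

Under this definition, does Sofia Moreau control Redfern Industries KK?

Sofia's largest direct stake is 7% in Oakfield, which does not meet the threshold, so Sofia controls no company.
Neither Sofia nor any entity Sofia controls holds any voting interest in Redfern.
So Sofia does not control Redfern.

No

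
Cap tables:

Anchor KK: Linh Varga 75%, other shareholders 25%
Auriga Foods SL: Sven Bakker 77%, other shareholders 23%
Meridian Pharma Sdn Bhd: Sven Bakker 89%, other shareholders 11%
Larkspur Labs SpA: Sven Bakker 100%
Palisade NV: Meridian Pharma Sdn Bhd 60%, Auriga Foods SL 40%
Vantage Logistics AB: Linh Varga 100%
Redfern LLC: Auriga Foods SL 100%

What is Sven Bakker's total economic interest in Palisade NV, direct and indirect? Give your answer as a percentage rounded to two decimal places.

Sven reaches Palisade along 2 paths.
Via Meridian: 89% × 60% = 53.4%.
Via Auriga: 77% × 40% = 30.8%.
Total: 53.4% + 30.8% = 84.2%.
Rounded: 84.20%.

84.20%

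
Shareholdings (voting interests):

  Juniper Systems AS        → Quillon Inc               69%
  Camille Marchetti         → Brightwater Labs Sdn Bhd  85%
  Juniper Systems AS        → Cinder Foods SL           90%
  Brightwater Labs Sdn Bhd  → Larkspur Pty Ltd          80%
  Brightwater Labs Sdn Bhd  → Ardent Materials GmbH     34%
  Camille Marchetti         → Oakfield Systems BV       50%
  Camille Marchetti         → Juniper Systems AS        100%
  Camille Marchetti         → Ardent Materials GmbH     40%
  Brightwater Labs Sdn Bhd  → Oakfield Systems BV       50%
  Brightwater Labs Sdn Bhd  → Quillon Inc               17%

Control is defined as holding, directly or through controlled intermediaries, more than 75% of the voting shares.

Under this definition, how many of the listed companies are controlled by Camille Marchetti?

6

Camille holds 85% of Brightwater, so Camille controls Brightwater.
Camille holds 100% of Juniper, so Camille controls Juniper.
Brightwater and Juniper together hold 17% + 69% = 86% of Quillon, so Camille controls Quillon.
Brightwater and Camille together hold 50% + 50% = 100% of Oakfield, so Camille controls Oakfield.
Juniper holds 90% of Cinder, so Camille controls Cinder.
Brightwater holds 80% of Larkspur, so Camille controls Larkspur.
No other company's threshold is met.
Camille controls 6 companies.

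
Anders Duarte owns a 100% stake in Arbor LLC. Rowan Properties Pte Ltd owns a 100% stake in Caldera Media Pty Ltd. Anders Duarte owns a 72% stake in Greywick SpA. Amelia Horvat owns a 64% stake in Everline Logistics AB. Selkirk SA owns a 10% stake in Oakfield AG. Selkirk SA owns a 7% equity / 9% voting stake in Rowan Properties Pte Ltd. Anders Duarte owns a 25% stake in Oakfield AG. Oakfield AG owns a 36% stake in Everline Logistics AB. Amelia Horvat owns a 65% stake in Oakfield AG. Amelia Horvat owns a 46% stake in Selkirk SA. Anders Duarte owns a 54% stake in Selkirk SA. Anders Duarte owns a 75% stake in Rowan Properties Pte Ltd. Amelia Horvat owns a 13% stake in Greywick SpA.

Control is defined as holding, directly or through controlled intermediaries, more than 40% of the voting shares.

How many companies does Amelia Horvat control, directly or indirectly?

3

Amelia holds 46% of Selkirk, so Amelia controls Selkirk.
Amelia and Selkirk together hold 65% + 10% = 75% of Oakfield, so Amelia controls Oakfield.
Oakfield and Amelia together hold 36% + 64% = 100% of Everline, so Amelia controls Everline.
No other company's threshold is met.
Amelia controls 3 companies.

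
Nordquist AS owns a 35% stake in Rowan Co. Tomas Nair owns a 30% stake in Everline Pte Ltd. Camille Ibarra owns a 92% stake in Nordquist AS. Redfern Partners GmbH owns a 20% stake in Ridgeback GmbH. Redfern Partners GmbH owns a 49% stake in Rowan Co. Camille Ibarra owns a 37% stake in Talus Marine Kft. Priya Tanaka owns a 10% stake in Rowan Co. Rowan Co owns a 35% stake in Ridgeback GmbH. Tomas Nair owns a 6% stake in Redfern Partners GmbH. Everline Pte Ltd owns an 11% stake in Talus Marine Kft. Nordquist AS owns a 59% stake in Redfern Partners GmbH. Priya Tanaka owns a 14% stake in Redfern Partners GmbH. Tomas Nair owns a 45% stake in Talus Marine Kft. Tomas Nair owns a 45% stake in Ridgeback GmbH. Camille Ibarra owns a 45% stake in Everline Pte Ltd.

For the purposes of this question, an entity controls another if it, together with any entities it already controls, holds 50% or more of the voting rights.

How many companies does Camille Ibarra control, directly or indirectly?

Camille holds 92% of Nordquist, so Camille controls Nordquist.
Nordquist holds 59% of Redfern, so Camille controls Redfern.
Redfern and Nordquist together hold 49% + 35% = 84% of Rowan, so Camille controls Rowan.
Rowan and Redfern together hold 35% + 20% = 55% of Ridgeback, so Camille controls Ridgeback.
No other company's threshold is met.
Camille controls 4 companies.

4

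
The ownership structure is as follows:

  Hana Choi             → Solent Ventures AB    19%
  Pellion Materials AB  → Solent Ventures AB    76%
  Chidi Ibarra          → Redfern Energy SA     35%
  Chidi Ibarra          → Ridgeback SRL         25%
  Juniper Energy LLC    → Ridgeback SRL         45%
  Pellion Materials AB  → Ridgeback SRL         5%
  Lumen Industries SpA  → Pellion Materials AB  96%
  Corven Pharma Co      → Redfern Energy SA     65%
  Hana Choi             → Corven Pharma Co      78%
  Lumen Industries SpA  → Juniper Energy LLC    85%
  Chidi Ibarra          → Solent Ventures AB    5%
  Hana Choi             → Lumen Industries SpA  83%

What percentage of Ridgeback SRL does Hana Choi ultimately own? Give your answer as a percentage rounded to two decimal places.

35.73%

Hana reaches Ridgeback along 2 paths.
Via Lumen → Juniper: 83% × 85% × 45% = 31.7475%.
Via Lumen → Pellion: 83% × 96% × 5% = 3.984%.
Total: 31.7475% + 3.984% = 35.7315%.
Rounded: 35.73%.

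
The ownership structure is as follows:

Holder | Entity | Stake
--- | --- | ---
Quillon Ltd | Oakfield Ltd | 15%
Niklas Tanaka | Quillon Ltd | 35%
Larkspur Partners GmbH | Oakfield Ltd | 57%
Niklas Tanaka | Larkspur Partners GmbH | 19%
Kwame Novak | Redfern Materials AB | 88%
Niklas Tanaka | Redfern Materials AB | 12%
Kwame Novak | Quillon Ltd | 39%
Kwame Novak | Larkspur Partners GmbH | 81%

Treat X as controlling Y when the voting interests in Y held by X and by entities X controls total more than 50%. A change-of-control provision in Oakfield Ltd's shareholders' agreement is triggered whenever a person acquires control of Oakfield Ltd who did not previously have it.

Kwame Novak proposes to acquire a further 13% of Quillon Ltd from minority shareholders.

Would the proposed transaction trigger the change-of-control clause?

No

The purchase changes only Kwame's holdings, so Kwame is the only person who could newly come to control Oakfield.
Kwame holds 81% of Larkspur, so Kwame controls Larkspur.
Larkspur holds 57% of Oakfield, so Kwame controls Oakfield.
So Kwame already controls Oakfield before the transaction.
After the purchase, Kwame's direct stake in Quillon rises to 39% + 13% = 52%.
Kwame controlled Oakfield already, so this is not a new person acquiring control; every other person's position is unchanged or reduced.
No new person acquires control, so the clause is not triggered.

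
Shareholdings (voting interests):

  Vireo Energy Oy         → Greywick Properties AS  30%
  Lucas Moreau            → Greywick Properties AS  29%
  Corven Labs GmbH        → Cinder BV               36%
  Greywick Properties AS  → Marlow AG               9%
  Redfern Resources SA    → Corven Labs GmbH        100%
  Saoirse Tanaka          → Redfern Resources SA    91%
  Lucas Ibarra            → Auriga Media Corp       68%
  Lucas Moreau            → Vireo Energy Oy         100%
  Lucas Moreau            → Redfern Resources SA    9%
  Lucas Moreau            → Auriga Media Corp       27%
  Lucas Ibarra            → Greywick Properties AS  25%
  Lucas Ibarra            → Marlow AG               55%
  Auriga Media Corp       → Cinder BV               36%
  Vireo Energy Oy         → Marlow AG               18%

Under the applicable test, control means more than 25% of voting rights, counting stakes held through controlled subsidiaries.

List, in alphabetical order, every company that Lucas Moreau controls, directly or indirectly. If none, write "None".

Lucas Moreau holds 27% of Auriga, so Lucas Moreau controls Auriga.
Lucas Moreau holds 100% of Vireo, so Lucas Moreau controls Vireo.
Vireo and Lucas Moreau together hold 30% + 29% = 59% of Greywick, so Lucas Moreau controls Greywick.
Vireo and Greywick together hold 18% + 9% = 27% of Marlow, so Lucas Moreau controls Marlow.
Auriga holds 36% of Cinder, so Lucas Moreau controls Cinder.
No other company's threshold is met.

Auriga Media Corp, Cinder BV, Greywick Properties AS, Marlow AG, Vireo Energy Oy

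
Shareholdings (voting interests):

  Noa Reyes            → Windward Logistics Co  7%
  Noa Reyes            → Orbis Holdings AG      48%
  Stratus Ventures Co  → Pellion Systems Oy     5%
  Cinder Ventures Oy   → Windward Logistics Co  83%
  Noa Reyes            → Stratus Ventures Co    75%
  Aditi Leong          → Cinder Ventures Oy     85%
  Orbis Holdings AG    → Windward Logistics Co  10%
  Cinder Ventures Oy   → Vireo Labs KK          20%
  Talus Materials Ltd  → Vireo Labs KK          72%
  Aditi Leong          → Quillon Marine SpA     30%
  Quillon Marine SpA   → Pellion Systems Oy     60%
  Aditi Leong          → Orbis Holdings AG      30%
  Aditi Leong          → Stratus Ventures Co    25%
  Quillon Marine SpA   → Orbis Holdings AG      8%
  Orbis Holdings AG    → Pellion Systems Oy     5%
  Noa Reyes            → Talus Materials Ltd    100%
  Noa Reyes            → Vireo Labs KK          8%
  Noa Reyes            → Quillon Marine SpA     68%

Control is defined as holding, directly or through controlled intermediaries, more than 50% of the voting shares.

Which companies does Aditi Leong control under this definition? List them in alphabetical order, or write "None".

Aditi holds 85% of Cinder, so Aditi controls Cinder.
Cinder holds 83% of Windward, so Aditi controls Windward.
No other company's threshold is met.

Cinder Ventures Oy, Windward Logistics Co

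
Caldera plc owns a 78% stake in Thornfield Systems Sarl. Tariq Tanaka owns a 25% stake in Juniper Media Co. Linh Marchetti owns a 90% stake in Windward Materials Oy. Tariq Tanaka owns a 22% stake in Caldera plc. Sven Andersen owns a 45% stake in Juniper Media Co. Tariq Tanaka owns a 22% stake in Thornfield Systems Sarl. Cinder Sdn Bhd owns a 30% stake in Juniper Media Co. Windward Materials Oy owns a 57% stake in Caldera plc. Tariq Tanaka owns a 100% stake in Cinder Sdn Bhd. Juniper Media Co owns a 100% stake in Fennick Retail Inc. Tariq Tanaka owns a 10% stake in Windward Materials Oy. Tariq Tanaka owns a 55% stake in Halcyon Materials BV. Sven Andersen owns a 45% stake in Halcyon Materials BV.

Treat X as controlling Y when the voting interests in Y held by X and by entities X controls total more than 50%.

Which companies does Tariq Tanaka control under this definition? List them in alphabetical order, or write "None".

Cinder Sdn Bhd, Fennick Retail Inc, Halcyon Materials BV, Juniper Media Co

Tariq holds 55% of Halcyon, so Tariq controls Halcyon.
Tariq holds 100% of Cinder, so Tariq controls Cinder.
Tariq and Cinder together hold 25% + 30% = 55% of Juniper, so Tariq controls Juniper.
Juniper holds 100% of Fennick, so Tariq controls Fennick.
No other company's threshold is met.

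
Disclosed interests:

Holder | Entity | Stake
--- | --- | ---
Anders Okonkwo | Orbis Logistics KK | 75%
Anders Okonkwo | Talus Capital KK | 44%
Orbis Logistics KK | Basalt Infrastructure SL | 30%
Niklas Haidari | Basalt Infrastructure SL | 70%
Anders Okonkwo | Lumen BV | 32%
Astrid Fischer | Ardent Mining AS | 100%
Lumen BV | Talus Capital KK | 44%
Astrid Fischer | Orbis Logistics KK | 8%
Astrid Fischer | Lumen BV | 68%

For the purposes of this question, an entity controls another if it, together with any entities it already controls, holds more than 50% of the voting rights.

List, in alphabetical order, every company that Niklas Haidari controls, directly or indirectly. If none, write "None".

Basalt Infrastructure SL

Niklas holds 70% of Basalt, so Niklas controls Basalt.
No other company's threshold is met.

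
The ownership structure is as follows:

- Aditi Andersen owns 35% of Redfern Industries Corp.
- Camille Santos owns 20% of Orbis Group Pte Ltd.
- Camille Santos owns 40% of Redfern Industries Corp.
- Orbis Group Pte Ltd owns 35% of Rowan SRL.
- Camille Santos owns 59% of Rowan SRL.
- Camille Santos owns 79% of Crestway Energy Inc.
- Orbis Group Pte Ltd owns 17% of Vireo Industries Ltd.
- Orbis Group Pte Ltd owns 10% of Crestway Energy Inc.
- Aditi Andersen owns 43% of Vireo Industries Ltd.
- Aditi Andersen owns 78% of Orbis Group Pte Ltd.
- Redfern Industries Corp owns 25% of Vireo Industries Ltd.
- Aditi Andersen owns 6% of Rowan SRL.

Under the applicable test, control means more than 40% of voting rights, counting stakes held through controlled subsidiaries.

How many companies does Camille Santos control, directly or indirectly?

Camille holds 59% of Rowan, so Camille controls Rowan.
Camille holds 79% of Crestway, so Camille controls Crestway.
No other company's threshold is met.
Camille controls 2 companies.

2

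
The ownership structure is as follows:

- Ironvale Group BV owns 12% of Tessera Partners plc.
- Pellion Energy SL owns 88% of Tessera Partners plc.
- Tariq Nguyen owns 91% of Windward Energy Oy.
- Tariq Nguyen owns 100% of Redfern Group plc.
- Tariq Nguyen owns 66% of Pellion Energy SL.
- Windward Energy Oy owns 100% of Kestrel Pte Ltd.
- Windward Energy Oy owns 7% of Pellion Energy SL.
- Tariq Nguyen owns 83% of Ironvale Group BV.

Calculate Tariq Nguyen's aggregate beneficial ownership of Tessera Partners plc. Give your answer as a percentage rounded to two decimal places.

73.65%

Tariq reaches Tessera along 3 paths.
Via Pellion: 66% × 88% = 58.08%.
Via Windward → Pellion: 91% × 7% × 88% = 5.6056%.
Via Ironvale: 83% × 12% = 9.96%.
Total: 58.08% + 5.6056% + 9.96% = 73.6456%.
Rounded: 73.65%.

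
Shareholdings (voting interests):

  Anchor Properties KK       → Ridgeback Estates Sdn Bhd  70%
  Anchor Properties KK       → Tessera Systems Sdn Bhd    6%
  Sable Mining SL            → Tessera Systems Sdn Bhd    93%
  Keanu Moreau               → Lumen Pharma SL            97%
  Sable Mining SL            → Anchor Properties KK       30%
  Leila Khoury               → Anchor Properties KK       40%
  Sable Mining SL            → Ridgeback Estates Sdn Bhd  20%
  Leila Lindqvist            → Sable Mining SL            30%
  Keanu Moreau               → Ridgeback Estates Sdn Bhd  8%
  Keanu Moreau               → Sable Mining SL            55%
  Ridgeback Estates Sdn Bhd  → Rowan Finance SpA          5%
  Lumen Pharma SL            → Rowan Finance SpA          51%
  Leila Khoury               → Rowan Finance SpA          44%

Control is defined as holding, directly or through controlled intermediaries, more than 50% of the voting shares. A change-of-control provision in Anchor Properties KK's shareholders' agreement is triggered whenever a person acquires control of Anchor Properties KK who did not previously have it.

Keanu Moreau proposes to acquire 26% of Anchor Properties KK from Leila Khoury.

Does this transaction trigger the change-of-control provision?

The purchase adds only to Keanu's holdings (Leila Khoury's stake shrinks), so Keanu is the only person who could newly come to control Anchor.
Keanu holds 55% of Sable, so Keanu controls Sable.
Keanu holds 97% of Lumen, so Keanu controls Lumen.
Lumen holds 51% of Rowan, so Keanu controls Rowan.
Sable holds 93% of Tessera, so Keanu controls Tessera.
In Anchor, Keanu's side holds only 30%, not > 50%.
So before the transaction, Keanu does not control Anchor.
After the purchase, Keanu holds 26% of Anchor directly, and Leila Khoury's stake falls to 14%.
Sable and Keanu together hold 30% + 26% = 56% of Anchor, so Keanu controls Anchor.
Keanu did not control Anchor before and does after, so the clause is triggered.

Yes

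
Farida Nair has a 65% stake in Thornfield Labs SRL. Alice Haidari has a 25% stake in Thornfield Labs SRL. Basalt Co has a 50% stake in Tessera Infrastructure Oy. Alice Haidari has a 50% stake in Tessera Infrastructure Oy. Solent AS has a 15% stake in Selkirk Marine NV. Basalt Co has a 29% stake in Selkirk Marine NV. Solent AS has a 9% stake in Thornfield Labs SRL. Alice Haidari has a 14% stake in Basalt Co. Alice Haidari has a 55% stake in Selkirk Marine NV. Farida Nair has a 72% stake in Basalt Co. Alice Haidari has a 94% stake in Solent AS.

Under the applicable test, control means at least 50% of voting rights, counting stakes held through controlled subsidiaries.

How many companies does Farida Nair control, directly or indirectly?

3

Farida holds 72% of Basalt, so Farida controls Basalt.
Farida holds 65% of Thornfield, so Farida controls Thornfield.
Basalt holds 50% of Tessera, so Farida controls Tessera.
No other company's threshold is met.
Farida controls 3 companies.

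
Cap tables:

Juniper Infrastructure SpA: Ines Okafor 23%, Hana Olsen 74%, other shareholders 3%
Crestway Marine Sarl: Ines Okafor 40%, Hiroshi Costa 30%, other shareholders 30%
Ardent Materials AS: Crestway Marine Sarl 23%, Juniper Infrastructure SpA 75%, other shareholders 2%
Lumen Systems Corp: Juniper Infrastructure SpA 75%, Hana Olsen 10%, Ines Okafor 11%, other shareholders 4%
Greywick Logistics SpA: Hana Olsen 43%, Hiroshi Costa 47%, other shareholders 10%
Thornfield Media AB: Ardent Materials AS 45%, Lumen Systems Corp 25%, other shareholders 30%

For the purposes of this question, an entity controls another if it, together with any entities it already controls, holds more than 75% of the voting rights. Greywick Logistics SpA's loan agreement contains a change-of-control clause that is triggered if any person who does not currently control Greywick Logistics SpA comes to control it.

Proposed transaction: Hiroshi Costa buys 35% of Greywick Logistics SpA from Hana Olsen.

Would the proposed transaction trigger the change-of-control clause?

The purchase adds only to Hiroshi's holdings (Hana's stake shrinks), so Hiroshi is the only person who could newly come to control Greywick.
Hiroshi's largest direct stake is 47% in Greywick, which does not meet the threshold, so Hiroshi controls no company.
In Greywick, Hiroshi's side holds only 47%, not > 75%.
So before the transaction, Hiroshi does not control Greywick.
After the purchase, Hiroshi's direct stake in Greywick rises to 47% + 35% = 82%, and Hana's stake falls to 8%.
Hiroshi holds 82% of Greywick, so Hiroshi controls Greywick.
Hiroshi did not control Greywick before and does after, so the clause is triggered.

Yes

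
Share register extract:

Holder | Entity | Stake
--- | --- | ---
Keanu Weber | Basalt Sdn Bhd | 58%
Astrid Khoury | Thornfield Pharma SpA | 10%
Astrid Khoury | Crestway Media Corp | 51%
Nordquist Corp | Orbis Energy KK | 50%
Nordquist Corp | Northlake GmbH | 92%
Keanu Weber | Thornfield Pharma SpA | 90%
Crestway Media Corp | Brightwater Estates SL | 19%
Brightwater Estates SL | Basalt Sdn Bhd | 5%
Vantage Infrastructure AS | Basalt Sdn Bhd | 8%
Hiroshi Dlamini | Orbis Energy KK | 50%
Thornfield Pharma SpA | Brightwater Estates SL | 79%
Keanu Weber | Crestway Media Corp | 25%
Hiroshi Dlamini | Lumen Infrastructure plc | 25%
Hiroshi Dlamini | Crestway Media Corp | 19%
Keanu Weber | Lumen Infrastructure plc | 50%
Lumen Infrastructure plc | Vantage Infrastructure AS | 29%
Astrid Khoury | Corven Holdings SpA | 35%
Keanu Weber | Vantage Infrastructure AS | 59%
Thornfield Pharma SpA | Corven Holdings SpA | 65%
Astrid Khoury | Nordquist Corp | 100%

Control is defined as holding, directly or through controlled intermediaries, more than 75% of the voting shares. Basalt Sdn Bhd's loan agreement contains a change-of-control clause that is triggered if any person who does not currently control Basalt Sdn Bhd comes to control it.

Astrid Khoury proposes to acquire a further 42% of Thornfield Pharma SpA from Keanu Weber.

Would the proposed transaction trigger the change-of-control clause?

The purchase adds only to Astrid's holdings (Keanu's stake shrinks), so Astrid is the only person who could newly come to control Basalt.
Astrid holds 100% of Nordquist, so Astrid controls Nordquist.
Nordquist holds 92% of Northlake, so Astrid controls Northlake.
Neither Astrid nor any entity Astrid controls holds any voting interest in Basalt.
So before the transaction, Astrid does not control Basalt.
After the purchase, Astrid's direct stake in Thornfield rises to 10% + 42% = 52%, and Keanu's stake falls to 48%.
Astrid's side now holds 52% of Thornfield, not > 75%, so Astrid still does not control Thornfield.
After the transaction, neither Astrid nor any entity Astrid controls holds a voting interest in Basalt, so Astrid still does not control it.
No new person acquires control, so the clause is not triggered.

No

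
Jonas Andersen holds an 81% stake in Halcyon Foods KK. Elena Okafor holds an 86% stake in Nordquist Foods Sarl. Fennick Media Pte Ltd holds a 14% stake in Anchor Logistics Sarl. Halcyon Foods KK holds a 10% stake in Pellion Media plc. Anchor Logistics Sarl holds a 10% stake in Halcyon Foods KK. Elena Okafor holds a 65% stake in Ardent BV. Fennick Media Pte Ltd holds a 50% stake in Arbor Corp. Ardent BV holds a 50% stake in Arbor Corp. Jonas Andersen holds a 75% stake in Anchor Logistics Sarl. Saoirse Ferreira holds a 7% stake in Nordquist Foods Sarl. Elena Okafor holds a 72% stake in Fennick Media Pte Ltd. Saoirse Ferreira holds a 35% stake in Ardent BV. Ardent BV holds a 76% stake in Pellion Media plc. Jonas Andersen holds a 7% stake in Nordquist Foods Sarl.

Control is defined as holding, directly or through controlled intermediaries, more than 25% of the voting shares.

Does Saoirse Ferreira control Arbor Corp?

Saoirse holds 35% of Ardent, so Saoirse controls Ardent.
Ardent holds 50% of Arbor, so Saoirse controls Arbor.

Yes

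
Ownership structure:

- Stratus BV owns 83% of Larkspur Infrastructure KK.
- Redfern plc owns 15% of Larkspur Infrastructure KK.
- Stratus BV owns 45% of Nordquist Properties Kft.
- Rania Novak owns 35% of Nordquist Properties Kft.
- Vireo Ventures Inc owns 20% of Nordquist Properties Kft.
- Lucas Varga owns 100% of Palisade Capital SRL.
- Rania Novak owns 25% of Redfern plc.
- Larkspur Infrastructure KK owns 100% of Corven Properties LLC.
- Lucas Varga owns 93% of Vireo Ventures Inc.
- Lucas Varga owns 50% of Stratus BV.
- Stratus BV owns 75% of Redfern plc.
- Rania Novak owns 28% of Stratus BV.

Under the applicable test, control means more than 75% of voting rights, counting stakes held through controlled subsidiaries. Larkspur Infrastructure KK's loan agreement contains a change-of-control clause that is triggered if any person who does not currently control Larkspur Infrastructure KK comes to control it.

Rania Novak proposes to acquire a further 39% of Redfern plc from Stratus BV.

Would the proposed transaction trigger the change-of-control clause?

The purchase adds only to Rania's holdings (Stratus's stake shrinks), so Rania is the only person who could newly come to control Larkspur.
Rania's largest direct stake is 35% in Nordquist, which does not meet the threshold, so Rania controls no company.
Neither Rania nor any entity Rania controls holds any voting interest in Larkspur.
So before the transaction, Rania does not control Larkspur.
After the purchase, Rania's direct stake in Redfern rises to 25% + 39% = 64%, and Stratus's stake falls to 36%.
Rania's side now holds 64% of Redfern, not > 75%, so Rania still does not control Redfern.
After the transaction, neither Rania nor any entity Rania controls holds a voting interest in Larkspur, so Rania still does not control it.
No new person acquires control, so the clause is not triggered.

No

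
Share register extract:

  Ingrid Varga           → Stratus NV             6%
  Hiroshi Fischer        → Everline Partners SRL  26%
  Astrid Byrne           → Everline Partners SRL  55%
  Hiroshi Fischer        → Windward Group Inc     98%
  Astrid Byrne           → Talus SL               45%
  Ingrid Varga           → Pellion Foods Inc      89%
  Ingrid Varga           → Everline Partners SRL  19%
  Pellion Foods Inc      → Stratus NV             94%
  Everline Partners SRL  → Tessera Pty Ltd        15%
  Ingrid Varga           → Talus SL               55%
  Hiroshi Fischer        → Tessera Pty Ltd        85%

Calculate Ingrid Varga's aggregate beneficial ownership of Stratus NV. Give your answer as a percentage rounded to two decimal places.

Ingrid reaches Stratus along 2 paths.
Via Pellion: 89% × 94% = 83.66%.
Direct stake: 6% = 6%.
Total: 83.66% + 6% = 89.66%.

89.66%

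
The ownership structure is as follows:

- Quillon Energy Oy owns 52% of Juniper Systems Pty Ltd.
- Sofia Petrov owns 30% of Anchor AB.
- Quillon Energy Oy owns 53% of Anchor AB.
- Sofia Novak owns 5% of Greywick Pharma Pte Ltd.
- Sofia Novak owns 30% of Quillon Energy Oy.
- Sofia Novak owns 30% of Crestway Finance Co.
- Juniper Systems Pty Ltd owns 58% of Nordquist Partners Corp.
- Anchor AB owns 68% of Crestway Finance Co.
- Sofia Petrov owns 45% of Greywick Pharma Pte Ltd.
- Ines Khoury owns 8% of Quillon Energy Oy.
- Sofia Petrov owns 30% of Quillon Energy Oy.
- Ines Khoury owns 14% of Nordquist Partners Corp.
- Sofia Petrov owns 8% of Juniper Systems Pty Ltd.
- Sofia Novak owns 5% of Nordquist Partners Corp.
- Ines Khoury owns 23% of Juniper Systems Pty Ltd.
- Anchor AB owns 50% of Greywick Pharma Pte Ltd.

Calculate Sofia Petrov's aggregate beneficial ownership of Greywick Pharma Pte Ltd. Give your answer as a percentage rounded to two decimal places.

67.95%

Sofia Petrov reaches Greywick along 3 paths.
Via Quillon → Anchor: 30% × 53% × 50% = 7.95%.
Via Anchor: 30% × 50% = 15%.
Direct stake: 45% = 45%.
Total: 7.95% + 15% + 45% = 67.95%.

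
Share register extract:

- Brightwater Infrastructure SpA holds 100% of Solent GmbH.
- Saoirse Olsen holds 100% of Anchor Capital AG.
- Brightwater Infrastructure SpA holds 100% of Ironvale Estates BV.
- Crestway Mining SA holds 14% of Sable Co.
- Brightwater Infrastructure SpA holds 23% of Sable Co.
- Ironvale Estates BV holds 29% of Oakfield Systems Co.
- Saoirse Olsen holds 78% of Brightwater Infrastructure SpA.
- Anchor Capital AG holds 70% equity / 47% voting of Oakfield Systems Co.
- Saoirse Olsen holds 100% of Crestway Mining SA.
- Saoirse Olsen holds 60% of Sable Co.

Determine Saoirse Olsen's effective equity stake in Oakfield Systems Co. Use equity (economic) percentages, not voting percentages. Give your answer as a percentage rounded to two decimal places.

92.62%

Saoirse reaches Oakfield along 2 paths.
Via Anchor: 100% × 70% = 70%.
Via Brightwater → Ironvale: 78% × 100% × 29% = 22.62%.
Total: 70% + 22.62% = 92.62%.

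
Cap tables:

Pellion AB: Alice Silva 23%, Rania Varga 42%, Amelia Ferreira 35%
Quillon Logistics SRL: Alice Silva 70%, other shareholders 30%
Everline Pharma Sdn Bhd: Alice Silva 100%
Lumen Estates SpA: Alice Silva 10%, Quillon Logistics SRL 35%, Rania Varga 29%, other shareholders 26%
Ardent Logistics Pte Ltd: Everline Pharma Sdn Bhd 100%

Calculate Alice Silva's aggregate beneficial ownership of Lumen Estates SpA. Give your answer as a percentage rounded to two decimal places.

Alice reaches Lumen along 2 paths.
Direct stake: 10% = 10%.
Via Quillon: 70% × 35% = 24.5%.
Total: 10% + 24.5% = 34.5%.
Rounded: 34.50%.

34.50%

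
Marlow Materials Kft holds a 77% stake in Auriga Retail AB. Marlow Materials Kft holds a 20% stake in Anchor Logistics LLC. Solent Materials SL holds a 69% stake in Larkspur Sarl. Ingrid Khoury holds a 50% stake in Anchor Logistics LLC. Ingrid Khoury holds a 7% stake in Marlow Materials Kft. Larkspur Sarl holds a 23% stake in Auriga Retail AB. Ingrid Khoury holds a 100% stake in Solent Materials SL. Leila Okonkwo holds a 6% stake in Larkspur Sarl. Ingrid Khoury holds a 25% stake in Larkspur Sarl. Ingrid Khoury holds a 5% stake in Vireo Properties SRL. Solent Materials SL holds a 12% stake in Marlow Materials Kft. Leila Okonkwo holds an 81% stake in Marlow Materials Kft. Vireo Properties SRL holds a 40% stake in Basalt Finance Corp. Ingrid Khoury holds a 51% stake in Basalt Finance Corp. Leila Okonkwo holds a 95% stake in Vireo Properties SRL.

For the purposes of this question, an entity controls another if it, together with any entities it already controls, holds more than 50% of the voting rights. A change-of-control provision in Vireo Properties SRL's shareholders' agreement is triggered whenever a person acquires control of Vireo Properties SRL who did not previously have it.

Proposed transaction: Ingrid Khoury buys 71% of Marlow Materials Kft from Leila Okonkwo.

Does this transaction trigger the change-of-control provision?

The purchase adds only to Ingrid's holdings (Leila's stake shrinks), so Ingrid is the only person who could newly come to control Vireo.
Ingrid holds 100% of Solent, so Ingrid controls Solent.
Solent and Ingrid together hold 69% + 25% = 94% of Larkspur, so Ingrid controls Larkspur.
Ingrid holds 51% of Basalt, so Ingrid controls Basalt.
In Vireo, Ingrid's side holds only 5%, not > 50%.
So before the transaction, Ingrid does not control Vireo.
After the purchase, Ingrid's direct stake in Marlow rises to 7% + 71% = 78%, and Leila's stake falls to 10%.
Ingrid and Solent together hold 78% + 12% = 90% of Marlow, so Ingrid controls Marlow.
Larkspur and Marlow together hold 23% + 77% = 100% of Auriga, so Ingrid controls Auriga.
Marlow and Ingrid together hold 20% + 50% = 70% of Anchor, so Ingrid controls Anchor.
After the transaction, Ingrid's side holds 5% of Vireo, not > 50%, so Ingrid still does not control Vireo.
No new person acquires control, so the clause is not triggered.

No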